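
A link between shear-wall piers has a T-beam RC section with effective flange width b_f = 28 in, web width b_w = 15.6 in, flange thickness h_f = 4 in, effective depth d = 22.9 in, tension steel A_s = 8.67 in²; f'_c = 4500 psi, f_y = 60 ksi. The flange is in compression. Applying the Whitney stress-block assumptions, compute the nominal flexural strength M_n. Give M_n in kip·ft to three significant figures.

Tension: T = A_s f_y = 8.67 × 60 = 520.2 kips.
Try a within the flange: a = T/(0.85 f'_c b_f) = 520.2/(0.85 × 4.5 × 28) = 4.857 in.
a = 4.857 > h_f = 4 in: the block extends into the web. Split into flange-overhang and web parts.
C_f = 0.85 f'_c (b_f − b_w) h_f = 0.85 × 4.5 × (28 − 15.6) × 4 = 189.7 kips.
Remaining web compression depth: a_w = (T − C_f)/(0.85 f'_c b_w) = (520.2 − 189.7)/(0.85 × 4.5 × 15.6) = 5.539 in.
M_n = C_f(d − h_f/2) + (T − C_f)(d − a_w/2) = 189.7 × (22.9 − 2) + 330.5 × (22.9 − 2.7695) = 3964.7 + 6653.1 = 10617.8 kip·in.
M_n = 10617.8/12 = 884.82 kip·ft.

M_n ≈ 885 kip·ft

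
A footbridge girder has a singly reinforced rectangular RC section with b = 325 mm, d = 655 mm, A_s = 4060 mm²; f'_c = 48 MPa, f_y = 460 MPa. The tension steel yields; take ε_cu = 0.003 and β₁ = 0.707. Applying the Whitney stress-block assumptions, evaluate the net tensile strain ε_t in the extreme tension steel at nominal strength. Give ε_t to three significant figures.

ε_t ≈ 0.00686

a = A_s f_y/(0.85 f'_c b) = 140.84 mm.
β₁ = 0.707, so c = a/β₁ = 140.84/0.707 = 199.21 mm.
From the linear strain diagram with ε_cu = 0.003: ε_t = 0.003 (d − c)/c = 0.003 × (655 − 199.21)/199.21 = 0.00686.
Since ε_t ≥ 0.005, the section is tension-controlled.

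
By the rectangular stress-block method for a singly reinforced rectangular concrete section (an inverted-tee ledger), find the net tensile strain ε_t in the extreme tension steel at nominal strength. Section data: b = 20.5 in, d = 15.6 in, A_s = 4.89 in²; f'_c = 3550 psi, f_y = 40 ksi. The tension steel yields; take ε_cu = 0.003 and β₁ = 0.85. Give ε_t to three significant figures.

a = A_s f_y/(0.85 f'_c b) = 3.162 in.
β₁ = 0.85, so c = a/β₁ = 3.162/0.85 = 3.720 in.
From the linear strain diagram with ε_cu = 0.003: ε_t = 0.003 (d − c)/c = 0.003 × (15.6 − 3.720)/3.720 = 0.00958.
Since ε_t ≥ 0.005, the section is tension-controlled.

ε_t ≈ 0.00958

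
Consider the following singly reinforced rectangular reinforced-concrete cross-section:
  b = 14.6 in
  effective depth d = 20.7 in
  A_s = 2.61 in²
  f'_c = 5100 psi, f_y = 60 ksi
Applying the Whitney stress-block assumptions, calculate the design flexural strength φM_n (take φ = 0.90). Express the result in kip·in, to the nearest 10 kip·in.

φM_n ≈ 2740 kip·in

T = A_s f_y = 2.61 × 60 = 156.6 kips.
a = T/(0.85 f'_c b) = 156.6/(0.85 × 5.1 × 14.6) = 2.474 in.
M_n = T(d − a/2) = 156.6 × (20.7 − 1.237) = 3047.9 kip·in.
φM_n = 0.90 × 3047.9 = 2743.1 kip·in.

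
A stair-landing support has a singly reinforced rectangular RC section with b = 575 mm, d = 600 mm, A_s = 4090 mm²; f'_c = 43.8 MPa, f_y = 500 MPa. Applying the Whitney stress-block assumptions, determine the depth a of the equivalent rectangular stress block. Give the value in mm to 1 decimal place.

a ≈ 95.5 mm

T = A_s f_y = 4090 × 500 = 2045000 N = 2045 kN.
Setting C = 0.85 f'_c a b equal to T: a = 2045000/(0.85 × 43.8 × 575) = 95.5 mm.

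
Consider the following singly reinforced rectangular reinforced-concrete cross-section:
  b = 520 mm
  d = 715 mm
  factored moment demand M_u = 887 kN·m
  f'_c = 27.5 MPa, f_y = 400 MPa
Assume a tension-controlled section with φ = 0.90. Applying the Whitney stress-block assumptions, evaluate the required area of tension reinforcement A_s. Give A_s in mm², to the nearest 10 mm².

M_n = M_u/φ = 887/0.90 = 985.556 kN·m.
With M_n = 0.85 f'_c a b (d − a/2), solve the quadratic for a:
a = d − √(d² − 2M_n/(0.85 f'_c b)) = 715 − √(715² − 2 × 985.556×10⁶/(0.85 × 27.5 × 520)) = 124.19 mm.
A_s = 0.85 f'_c a b / f_y = 0.85 × 27.5 × 124.19 × 520 / 400 = 3773.8 mm².

A_s ≈ 3770 mm²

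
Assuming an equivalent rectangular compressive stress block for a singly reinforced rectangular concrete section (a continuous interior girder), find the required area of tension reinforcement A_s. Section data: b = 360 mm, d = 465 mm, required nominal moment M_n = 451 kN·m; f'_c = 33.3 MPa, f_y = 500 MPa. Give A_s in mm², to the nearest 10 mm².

A_s ≈ 2190 mm²

With M_n = 0.85 f'_c a b (d − a/2), solve the quadratic for a:
a = d − √(d² − 2M_n/(0.85 f'_c b)) = 465 − √(465² − 2 × 451×10⁶/(0.85 × 33.3 × 360)) = 107.64 mm.
A_s = 0.85 f'_c a b / f_y = 0.85 × 33.3 × 107.64 × 360 / 500 = 2193.7 mm².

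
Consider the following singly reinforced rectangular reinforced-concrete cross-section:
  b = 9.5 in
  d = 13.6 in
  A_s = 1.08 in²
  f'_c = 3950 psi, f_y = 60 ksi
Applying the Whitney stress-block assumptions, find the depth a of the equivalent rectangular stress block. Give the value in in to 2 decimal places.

a ≈ 2.03 in

T = A_s f_y = 1.08 × 60 = 64.8 kips.
a = T/(0.85 f'_c b) = 64.8/(0.85 × 3.95 × 9.5) = 2.03 in.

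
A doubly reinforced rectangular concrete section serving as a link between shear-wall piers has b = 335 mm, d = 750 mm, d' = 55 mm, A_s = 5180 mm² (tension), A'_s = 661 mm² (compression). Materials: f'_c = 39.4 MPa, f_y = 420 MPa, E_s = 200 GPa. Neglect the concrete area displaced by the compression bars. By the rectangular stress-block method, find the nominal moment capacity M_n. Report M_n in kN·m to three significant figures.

M_n ≈ 1460 kN·m

Assume both tension and compression steel yield.
Net tension couple steel: A_s − A'_s = 4519 mm².
a = (A_s − A'_s) f_y / (0.85 f'_c b) = 1897980/(0.85 × 39.4 × 335) = 169.17 mm.
c = a/β₁ = 169.17/0.769 = 219.99 mm; ε'_s = 0.003(c − d')/c = 0.0022 ≥ f_y/E_s = 0.0021, so compression steel does yield.
M_n = (A_s − A'_s) f_y (d − a/2) + A'_s f_y (d − d') = [1897980 × (750 − 84.585) + 277620 × (750 − 55)] × 10⁻⁶ = 1262.94 + 192.95 = 1455.89 kN·m.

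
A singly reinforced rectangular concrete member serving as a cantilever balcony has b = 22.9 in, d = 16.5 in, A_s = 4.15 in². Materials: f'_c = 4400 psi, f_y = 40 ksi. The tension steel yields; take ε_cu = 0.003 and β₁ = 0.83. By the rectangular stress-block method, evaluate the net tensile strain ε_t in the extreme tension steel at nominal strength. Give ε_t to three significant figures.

ε_t ≈ 0.0182

a = A_s f_y/(0.85 f'_c b) = 1.938 in.
β₁ = 0.83, so c = a/β₁ = 1.938/0.83 = 2.335 in.
From the linear strain diagram with ε_cu = 0.003: ε_t = 0.003 (d − c)/c = 0.003 × (16.5 − 2.335)/2.335 = 0.0182.
Since ε_t ≥ 0.005, the section is tension-controlled.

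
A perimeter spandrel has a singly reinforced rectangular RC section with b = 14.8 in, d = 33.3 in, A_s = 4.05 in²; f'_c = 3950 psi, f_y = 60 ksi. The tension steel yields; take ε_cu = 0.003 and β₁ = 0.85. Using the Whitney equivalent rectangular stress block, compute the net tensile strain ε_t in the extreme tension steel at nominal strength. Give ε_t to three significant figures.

a = A_s f_y/(0.85 f'_c b) = 4.890 in.
β₁ = 0.85, so c = a/β₁ = 4.890/0.85 = 5.753 in.
From the linear strain diagram with ε_cu = 0.003: ε_t = 0.003 (d − c)/c = 0.003 × (33.3 − 5.753)/5.753 = 0.0144.
Since ε_t ≥ 0.005, the section is tension-controlled.

ε_t ≈ 0.0144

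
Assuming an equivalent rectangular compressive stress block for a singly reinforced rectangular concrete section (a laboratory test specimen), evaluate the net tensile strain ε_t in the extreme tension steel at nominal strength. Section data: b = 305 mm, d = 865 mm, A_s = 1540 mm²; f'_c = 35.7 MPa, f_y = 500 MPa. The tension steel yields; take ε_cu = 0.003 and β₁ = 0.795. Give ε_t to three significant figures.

a = A_s f_y/(0.85 f'_c b) = 83.20 mm.
β₁ = 0.795, so c = a/β₁ = 83.20/0.795 = 104.65 mm.
From the linear strain diagram with ε_cu = 0.003: ε_t = 0.003 (d − c)/c = 0.003 × (865 − 104.65)/104.65 = 0.0218.
Since ε_t ≥ 0.005, the section is tension-controlled.

ε_t ≈ 0.0218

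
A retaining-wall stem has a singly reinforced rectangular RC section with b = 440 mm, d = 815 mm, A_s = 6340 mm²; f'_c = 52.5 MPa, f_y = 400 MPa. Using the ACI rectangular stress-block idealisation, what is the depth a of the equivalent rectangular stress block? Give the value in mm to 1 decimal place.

T = A_s f_y = 6340 × 400 = 2536000 N = 2536 kN.
Setting C = 0.85 f'_c a b equal to T: a = 2536000/(0.85 × 52.5 × 440) = 129.2 mm.

a ≈ 129.2 mm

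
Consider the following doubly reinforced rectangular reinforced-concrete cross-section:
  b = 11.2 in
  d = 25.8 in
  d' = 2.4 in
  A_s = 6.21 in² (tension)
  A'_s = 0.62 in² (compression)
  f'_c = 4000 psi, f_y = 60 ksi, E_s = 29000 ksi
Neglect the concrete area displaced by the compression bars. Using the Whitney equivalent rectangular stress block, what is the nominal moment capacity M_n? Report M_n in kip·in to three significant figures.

Assume both steels yield.
a = (A_s − A'_s) f_y/(0.85 f'_c b) = (6.21 − 0.62) × 60/(0.85 × 4 × 11.2) = 8.808 in.
c = a/β₁ = 8.808/0.85 = 10.362 in; ε'_s = 0.003(c − d')/c = 0.0023 ≥ ε_y = 0.0021, so the compression steel yields.
M_n = (A_s − A'_s) f_y (d − a/2) + A'_s f_y (d − d') = 335.4 × (25.8 − 4.404) + 37.2 × (25.8 − 2.4) = 7176.2 + 870.5 = 8046.7 kip·in.

M_n ≈ 8050 kip·in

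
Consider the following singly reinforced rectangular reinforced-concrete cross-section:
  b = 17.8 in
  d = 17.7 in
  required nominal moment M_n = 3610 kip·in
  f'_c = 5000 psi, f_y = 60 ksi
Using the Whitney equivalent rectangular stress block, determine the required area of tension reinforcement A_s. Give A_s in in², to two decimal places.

A_s ≈ 3.71 in²

From M_n = 0.85 f'_c a b (d − a/2):
a = d − √(d² − 2M_n/(0.85 f'_c b)) = 17.7 − √(17.7² − 2 × 3610/(0.85 × 5 × 17.8)) = 2.940 in.
A_s = 0.85 f'_c a b / f_y = 0.85 × 5 × 2.940 × 17.8 / 60 = 3.707 in².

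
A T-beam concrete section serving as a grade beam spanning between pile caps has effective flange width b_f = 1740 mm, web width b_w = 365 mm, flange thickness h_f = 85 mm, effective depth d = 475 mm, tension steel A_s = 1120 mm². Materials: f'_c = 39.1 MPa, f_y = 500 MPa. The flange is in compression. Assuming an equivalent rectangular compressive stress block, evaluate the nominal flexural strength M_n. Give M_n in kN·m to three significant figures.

M_n ≈ 263 kN·m

Tension: T = A_s f_y = 1120 × 500 = 560000 N.
Try a within the flange: a = T/(0.85 f'_c b_f) = 560000/(0.85 × 39.1 × 1740) = 9.68 mm.
Since a = 9.68 ≤ h_f = 85 mm, the stress block lies entirely in the flange; analyse as a rectangular beam of width b_f.
M_n = T(d − a/2) = 560000 × (475 − 4.84) = 263.29 × 10⁶ N·mm.
M_n = 263.29 kN·m.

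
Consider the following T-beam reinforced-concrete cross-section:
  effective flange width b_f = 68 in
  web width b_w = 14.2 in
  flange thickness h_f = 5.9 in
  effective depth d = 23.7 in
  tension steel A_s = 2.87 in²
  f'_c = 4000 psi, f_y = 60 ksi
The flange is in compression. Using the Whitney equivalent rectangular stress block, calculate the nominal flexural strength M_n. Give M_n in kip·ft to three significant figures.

M_n ≈ 335 kip·ft

Tension: T = A_s f_y = 2.87 × 60 = 172.2 kips.
Try a within the flange: a = T/(0.85 f'_c b_f) = 172.2/(0.85 × 4 × 68) = 0.745 in.
Since a = 0.745 ≤ h_f = 5.9 in, the stress block lies entirely in the flange; analyse as a rectangular beam of width b_f.
M_n = T(d − a/2) = 172.2 × (23.7 − 0.3725) = 4017.0 kip·in.
M_n = 4017.0/12 = 334.75 kip·ft.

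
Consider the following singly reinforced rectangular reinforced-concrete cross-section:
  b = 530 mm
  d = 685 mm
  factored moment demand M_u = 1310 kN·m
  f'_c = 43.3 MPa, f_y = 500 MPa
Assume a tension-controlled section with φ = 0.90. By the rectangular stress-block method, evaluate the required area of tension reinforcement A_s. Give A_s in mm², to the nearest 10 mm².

M_n = M_u/φ = 1310/0.90 = 1455.56 kN·m.
With M_n = 0.85 f'_c a b (d − a/2), solve the quadratic for a:
a = d − √(d² − 2M_n/(0.85 f'_c b)) = 685 − √(685² − 2 × 1455.56×10⁶/(0.85 × 43.3 × 530)) = 119.33 mm.
A_s = 0.85 f'_c a b / f_y = 0.85 × 43.3 × 119.33 × 530 / 500 = 4655.5 mm².

A_s ≈ 4660 mm²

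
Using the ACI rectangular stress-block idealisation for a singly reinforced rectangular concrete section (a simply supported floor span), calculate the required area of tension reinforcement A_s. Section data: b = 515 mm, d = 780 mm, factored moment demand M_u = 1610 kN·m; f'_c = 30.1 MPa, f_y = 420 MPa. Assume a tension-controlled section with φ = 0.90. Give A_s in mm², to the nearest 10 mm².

A_s ≈ 6260 mm²

M_n = M_u/φ = 1610/0.90 = 1788.89 kN·m.
With M_n = 0.85 f'_c a b (d − a/2), solve the quadratic for a:
a = d − √(d² − 2M_n/(0.85 f'_c b)) = 780 − √(780² − 2 × 1788.89×10⁶/(0.85 × 30.1 × 515)) = 199.60 mm.
A_s = 0.85 f'_c a b / f_y = 0.85 × 30.1 × 199.60 × 515 / 420 = 6261.9 mm².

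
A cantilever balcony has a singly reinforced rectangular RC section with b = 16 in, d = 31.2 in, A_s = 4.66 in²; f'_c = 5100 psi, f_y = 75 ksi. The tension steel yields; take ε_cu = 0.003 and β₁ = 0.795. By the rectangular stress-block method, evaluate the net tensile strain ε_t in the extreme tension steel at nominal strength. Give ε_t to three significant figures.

a = A_s f_y/(0.85 f'_c b) = 5.039 in.
β₁ = 0.795, so c = a/β₁ = 5.039/0.795 = 6.338 in.
From the linear strain diagram with ε_cu = 0.003: ε_t = 0.003 (d − c)/c = 0.003 × (31.2 − 6.338)/6.338 = 0.0118.
Since ε_t ≥ 0.005, the section is tension-controlled.

ε_t ≈ 0.0118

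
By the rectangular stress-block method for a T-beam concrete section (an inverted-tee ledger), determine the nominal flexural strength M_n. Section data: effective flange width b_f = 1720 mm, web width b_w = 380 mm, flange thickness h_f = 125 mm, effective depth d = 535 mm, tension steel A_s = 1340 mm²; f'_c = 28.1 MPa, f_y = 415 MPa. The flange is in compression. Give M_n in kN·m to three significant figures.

M_n ≈ 294 kN·m

Tension: T = A_s f_y = 1340 × 415 = 556100 N.
Try a within the flange: a = T/(0.85 f'_c b_f) = 556100/(0.85 × 28.1 × 1720) = 13.54 mm.
Since a = 13.54 ≤ h_f = 125 mm, the stress block lies entirely in the flange; analyse as a rectangular beam of width b_f.
M_n = T(d − a/2) = 556100 × (535 − 6.77) = 293.75 × 10⁶ N·mm.
M_n = 293.75 kN·m.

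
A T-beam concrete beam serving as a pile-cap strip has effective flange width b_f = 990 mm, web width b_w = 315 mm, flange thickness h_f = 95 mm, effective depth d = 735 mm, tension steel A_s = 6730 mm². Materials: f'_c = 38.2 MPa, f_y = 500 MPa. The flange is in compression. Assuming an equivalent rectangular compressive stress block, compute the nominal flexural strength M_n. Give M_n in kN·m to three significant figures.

Tension: T = A_s f_y = 6730 × 500 = 3365000 N.
Try a within the flange: a = T/(0.85 f'_c b_f) = 3365000/(0.85 × 38.2 × 990) = 104.68 mm.
a = 104.68 > h_f = 95 mm: the block extends into the web. Split into flange-overhang and web parts.
C_f = 0.85 f'_c (b_f − b_w) h_f = 0.85 × 38.2 × (990 − 315) × 95 = 2082139 N.
Remaining web compression depth: a_w = (T − C_f)/(0.85 f'_c b_w) = (3365000 − 2082139)/(0.85 × 38.2 × 315) = 125.43 mm.
M_n = C_f(d − h_f/2) + (T − C_f)(d − a_w/2) = 2082139 × (735 − 47.5) + 1282861 × (735 − 62.715) = 1431.47 + 862.45 = 2293.92 × 10⁶ N·mm.
M_n = 2293.92 kN·m.

M_n ≈ 2290 kN·m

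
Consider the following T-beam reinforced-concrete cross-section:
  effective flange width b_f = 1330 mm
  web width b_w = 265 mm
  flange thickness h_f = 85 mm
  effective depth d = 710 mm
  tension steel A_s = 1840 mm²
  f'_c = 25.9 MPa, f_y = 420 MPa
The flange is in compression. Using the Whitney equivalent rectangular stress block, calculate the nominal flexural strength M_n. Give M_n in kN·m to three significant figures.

M_n ≈ 538 kN·m

Tension: T = A_s f_y = 1840 × 420 = 772800 N.
Try a within the flange: a = T/(0.85 f'_c b_f) = 772800/(0.85 × 25.9 × 1330) = 26.39 mm.
Since a = 26.39 ≤ h_f = 85 mm, the stress block lies entirely in the flange; analyse as a rectangular beam of width b_f.
M_n = T(d − a/2) = 772800 × (710 − 13.195) = 538.49 × 10⁶ N·mm.
M_n = 538.49 kN·m.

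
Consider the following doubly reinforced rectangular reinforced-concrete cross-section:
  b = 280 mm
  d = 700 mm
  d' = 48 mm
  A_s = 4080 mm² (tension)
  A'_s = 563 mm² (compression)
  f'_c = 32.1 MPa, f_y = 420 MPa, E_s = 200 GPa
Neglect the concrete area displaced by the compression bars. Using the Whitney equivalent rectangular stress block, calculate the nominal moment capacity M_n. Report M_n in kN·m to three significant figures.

Assume both tension and compression steel yield.
Net tension couple steel: A_s − A'_s = 3517 mm².
a = (A_s − A'_s) f_y / (0.85 f'_c b) = 1477140/(0.85 × 32.1 × 280) = 193.35 mm.
c = a/β₁ = 193.35/0.821 = 235.51 mm; ε'_s = 0.003(c − d')/c = 0.0024 ≥ f_y/E_s = 0.0021, so compression steel does yield.
M_n = (A_s − A'_s) f_y (d − a/2) + A'_s f_y (d − d') = [1477140 × (700 − 96.675) + 236460 × (700 − 48)] × 10⁻⁶ = 891.20 + 154.17 = 1045.37 kN·m.

M_n ≈ 1050 kN·m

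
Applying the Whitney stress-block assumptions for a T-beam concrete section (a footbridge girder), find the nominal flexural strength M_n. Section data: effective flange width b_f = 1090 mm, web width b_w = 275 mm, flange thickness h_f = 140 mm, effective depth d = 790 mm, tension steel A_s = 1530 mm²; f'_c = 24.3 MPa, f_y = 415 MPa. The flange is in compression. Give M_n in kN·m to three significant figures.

M_n ≈ 493 kN·m

Tension: T = A_s f_y = 1530 × 415 = 634950 N.
Try a within the flange: a = T/(0.85 f'_c b_f) = 634950/(0.85 × 24.3 × 1090) = 28.20 mm.
Since a = 28.20 ≤ h_f = 140 mm, the stress block lies entirely in the flange; analyse as a rectangular beam of width b_f.
M_n = T(d − a/2) = 634950 × (790 − 14.1) = 492.66 × 10⁶ N·mm.
M_n = 492.66 kN·m.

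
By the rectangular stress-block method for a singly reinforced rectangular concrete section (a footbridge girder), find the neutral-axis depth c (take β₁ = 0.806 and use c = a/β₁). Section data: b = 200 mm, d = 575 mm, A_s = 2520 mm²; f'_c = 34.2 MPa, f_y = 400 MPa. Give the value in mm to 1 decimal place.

c ≈ 215.1 mm

T = A_s f_y = 2520 × 400 = 1008000 N = 1008 kN.
Setting C = 0.85 f'_c a b equal to T: a = 1008000/(0.85 × 34.2 × 200) = 173.375 mm.
With β₁ = 0.806, c = a/β₁ = 173.375/0.806 = 215.1 mm.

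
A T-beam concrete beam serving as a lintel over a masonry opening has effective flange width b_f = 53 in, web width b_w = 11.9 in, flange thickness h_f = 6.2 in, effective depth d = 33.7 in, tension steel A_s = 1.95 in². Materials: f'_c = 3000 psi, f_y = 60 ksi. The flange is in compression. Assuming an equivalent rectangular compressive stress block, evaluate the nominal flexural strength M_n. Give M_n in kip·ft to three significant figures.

M_n ≈ 324 kip·ft

Tension: T = A_s f_y = 1.95 × 60 = 117 kips.
Try a within the flange: a = T/(0.85 f'_c b_f) = 117/(0.85 × 3 × 53) = 0.866 in.
Since a = 0.866 ≤ h_f = 6.2 in, the stress block lies entirely in the flange; analyse as a rectangular beam of width b_f.
M_n = T(d − a/2) = 117 × (33.7 − 0.433) = 3892.2 kip·in.
M_n = 3892.2/12 = 324.35 kip·ft.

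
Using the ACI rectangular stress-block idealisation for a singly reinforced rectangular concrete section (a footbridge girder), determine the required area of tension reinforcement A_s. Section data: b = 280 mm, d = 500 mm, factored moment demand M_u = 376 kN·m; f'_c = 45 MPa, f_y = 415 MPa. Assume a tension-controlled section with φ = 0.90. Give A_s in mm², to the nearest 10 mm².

M_n = M_u/φ = 376/0.90 = 417.778 kN·m.
With M_n = 0.85 f'_c a b (d − a/2), solve the quadratic for a:
a = d − √(d² − 2M_n/(0.85 f'_c b)) = 500 − √(500² − 2 × 417.778×10⁶/(0.85 × 45 × 280)) = 85.29 mm.
A_s = 0.85 f'_c a b / f_y = 0.85 × 45 × 85.29 × 280 / 415 = 2201.1 mm².

A_s ≈ 2200 mm²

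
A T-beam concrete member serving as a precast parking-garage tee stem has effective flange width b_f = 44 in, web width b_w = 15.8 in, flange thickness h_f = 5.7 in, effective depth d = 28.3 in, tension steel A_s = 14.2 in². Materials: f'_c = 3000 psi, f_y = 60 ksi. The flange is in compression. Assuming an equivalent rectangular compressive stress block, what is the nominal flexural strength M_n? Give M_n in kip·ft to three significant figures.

Tension: T = A_s f_y = 14.2 × 60 = 852 kips.
Try a within the flange: a = T/(0.85 f'_c b_f) = 852/(0.85 × 3 × 44) = 7.594 in.
a = 7.594 > h_f = 5.7 in: the block extends into the web. Split into flange-overhang and web parts.
C_f = 0.85 f'_c (b_f − b_w) h_f = 0.85 × 3 × (44 − 15.8) × 5.7 = 409.9 kips.
Remaining web compression depth: a_w = (T − C_f)/(0.85 f'_c b_w) = (852 − 409.9)/(0.85 × 3 × 15.8) = 10.973 in.
M_n = C_f(d − h_f/2) + (T − C_f)(d − a_w/2) = 409.9 × (28.3 − 2.85) + 442.1 × (28.3 − 5.4865) = 10432.0 + 10085.8 = 20517.8 kip·in.
M_n = 20517.8/12 = 1709.82 kip·ft.

M_n ≈ 1710 kip·ft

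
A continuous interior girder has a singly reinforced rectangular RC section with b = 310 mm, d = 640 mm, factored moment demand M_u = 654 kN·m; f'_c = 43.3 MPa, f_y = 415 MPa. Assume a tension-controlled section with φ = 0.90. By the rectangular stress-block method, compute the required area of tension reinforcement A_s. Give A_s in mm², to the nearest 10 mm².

A_s ≈ 2990 mm²

M_n = M_u/φ = 654/0.90 = 726.667 kN·m.
With M_n = 0.85 f'_c a b (d − a/2), solve the quadratic for a:
a = d − √(d² − 2M_n/(0.85 f'_c b)) = 640 − √(640² − 2 × 726.667×10⁶/(0.85 × 43.3 × 310)) = 108.75 mm.
A_s = 0.85 f'_c a b / f_y = 0.85 × 43.3 × 108.75 × 310 / 415 = 2989.9 mm².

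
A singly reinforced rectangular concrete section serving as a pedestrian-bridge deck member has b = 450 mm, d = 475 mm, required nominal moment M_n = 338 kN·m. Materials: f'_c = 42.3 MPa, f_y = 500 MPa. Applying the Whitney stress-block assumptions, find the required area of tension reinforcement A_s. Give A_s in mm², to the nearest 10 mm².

A_s ≈ 1500 mm²

With M_n = 0.85 f'_c a b (d − a/2), solve the quadratic for a:
a = d − √(d² − 2M_n/(0.85 f'_c b)) = 475 − √(475² − 2 × 338×10⁶/(0.85 × 42.3 × 450)) = 46.23 mm.
A_s = 0.85 f'_c a b / f_y = 0.85 × 42.3 × 46.23 × 450 / 500 = 1496.0 mm².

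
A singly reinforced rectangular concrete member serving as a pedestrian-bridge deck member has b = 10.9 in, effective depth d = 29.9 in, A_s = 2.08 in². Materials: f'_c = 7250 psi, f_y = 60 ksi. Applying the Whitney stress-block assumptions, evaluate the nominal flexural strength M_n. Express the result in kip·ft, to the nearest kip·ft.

M_n ≈ 301 kip·ft

T = A_s f_y = 2.08 × 60 = 124.8 kips.
a = T/(0.85 f'_c b) = 124.8/(0.85 × 7.25 × 10.9) = 1.858 in.
M_n = T(d − a/2) = 124.8 × (29.9 − 0.929) = 3615.6 kip·in = 3615.6/12 = 301.30 kip·ft.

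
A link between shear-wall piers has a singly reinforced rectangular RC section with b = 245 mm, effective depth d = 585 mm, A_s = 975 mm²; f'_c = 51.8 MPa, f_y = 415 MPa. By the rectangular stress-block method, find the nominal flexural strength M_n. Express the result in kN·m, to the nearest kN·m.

T = A_s f_y = 975 × 415 = 404625 N = 404.625 kN.
From C = T: a = T/(0.85 f'_c b) = 404625/(0.85 × 51.8 × 245) = 37.51 mm.
M_n = T(d − a/2) = 404.625 kN × (585 − 18.755) mm = 229.12 kN·m.

M_n ≈ 229 kN·m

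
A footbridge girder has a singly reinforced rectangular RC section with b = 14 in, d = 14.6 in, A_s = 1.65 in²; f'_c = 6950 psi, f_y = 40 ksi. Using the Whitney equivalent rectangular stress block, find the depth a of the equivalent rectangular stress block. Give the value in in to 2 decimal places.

a ≈ 0.80 in

T = A_s f_y = 1.65 × 40 = 66 kips.
a = T/(0.85 f'_c b) = 66/(0.85 × 6.95 × 14) = 0.80 in.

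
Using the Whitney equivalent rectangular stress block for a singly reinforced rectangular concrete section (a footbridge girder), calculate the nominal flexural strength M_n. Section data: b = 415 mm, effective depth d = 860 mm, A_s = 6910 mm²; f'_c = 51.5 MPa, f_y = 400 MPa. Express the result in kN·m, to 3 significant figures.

T = A_s f_y = 6910 × 400 = 2764000 N = 2764 kN.
From C = T: a = T/(0.85 f'_c b) = 2764000/(0.85 × 51.5 × 415) = 152.15 mm.
M_n = T(d − a/2) = 2764 kN × (860 − 76.075) mm = 2166.77 kN·m.

M_n ≈ 2170 kN·m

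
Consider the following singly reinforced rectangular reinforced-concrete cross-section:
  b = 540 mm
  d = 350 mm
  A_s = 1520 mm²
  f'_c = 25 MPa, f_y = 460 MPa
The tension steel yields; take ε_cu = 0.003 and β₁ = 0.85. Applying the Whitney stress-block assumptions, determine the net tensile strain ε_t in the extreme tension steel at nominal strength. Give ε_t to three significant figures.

a = A_s f_y/(0.85 f'_c b) = 60.93 mm.
β₁ = 0.85, so c = a/β₁ = 60.93/0.85 = 71.68 mm.
From the linear strain diagram with ε_cu = 0.003: ε_t = 0.003 (d − c)/c = 0.003 × (350 − 71.68)/71.68 = 0.0116.
Since ε_t ≥ 0.005, the section is tension-controlled.

ε_t ≈ 0.0116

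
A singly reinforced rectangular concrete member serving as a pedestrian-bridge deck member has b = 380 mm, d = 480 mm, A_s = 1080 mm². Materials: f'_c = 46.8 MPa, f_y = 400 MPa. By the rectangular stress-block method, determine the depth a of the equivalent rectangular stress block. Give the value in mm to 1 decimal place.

T = A_s f_y = 1080 × 400 = 432000 N = 432 kN.
Setting C = 0.85 f'_c a b equal to T: a = 432000/(0.85 × 46.8 × 380) = 28.6 mm.

a ≈ 28.6 mm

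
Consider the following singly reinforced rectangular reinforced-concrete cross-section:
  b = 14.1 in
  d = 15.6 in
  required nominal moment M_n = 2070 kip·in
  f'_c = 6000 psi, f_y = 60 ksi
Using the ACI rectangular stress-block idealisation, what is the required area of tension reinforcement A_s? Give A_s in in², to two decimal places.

A_s ≈ 2.36 in²

From M_n = 0.85 f'_c a b (d − a/2):
a = d − √(d² − 2M_n/(0.85 f'_c b)) = 15.6 − √(15.6² − 2 × 2070/(0.85 × 6 × 14.1)) = 1.970 in.
A_s = 0.85 f'_c a b / f_y = 0.85 × 6 × 1.970 × 14.1 / 60 = 2.361 in².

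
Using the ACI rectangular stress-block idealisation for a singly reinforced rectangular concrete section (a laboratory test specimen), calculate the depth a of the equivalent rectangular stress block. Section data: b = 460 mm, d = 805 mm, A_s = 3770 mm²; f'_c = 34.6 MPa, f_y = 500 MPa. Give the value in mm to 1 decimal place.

T = A_s f_y = 3770 × 500 = 1885000 N = 1885 kN.
Setting C = 0.85 f'_c a b equal to T: a = 1885000/(0.85 × 34.6 × 460) = 139.3 mm.

a ≈ 139.3 mm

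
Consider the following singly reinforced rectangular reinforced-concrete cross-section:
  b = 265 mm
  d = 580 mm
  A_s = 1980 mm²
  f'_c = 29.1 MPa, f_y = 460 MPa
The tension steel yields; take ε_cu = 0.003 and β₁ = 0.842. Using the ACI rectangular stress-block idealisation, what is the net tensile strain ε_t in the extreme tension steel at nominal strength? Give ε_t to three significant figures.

a = A_s f_y/(0.85 f'_c b) = 138.95 mm.
β₁ = 0.842, so c = a/β₁ = 138.95/0.842 = 165.02 mm.
From the linear strain diagram with ε_cu = 0.003: ε_t = 0.003 (d − c)/c = 0.003 × (580 − 165.02)/165.02 = 0.00754.
Since ε_t ≥ 0.005, the section is tension-controlled.

ε_t ≈ 0.00754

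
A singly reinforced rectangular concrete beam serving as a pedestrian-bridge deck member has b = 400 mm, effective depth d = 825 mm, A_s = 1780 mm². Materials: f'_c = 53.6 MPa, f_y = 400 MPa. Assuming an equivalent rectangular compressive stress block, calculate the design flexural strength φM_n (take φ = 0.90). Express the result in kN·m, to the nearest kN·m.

φM_n ≈ 516 kN·m

T = A_s f_y = 1780 × 400 = 712000 N = 712 kN.
From C = T: a = T/(0.85 f'_c b) = 712000/(0.85 × 53.6 × 400) = 39.07 mm.
M_n = T(d − a/2) = 712 kN × (825 − 19.535) mm = 573.49 kN·m.
φM_n = 0.90 × 573.49 = 516.14 kN·m.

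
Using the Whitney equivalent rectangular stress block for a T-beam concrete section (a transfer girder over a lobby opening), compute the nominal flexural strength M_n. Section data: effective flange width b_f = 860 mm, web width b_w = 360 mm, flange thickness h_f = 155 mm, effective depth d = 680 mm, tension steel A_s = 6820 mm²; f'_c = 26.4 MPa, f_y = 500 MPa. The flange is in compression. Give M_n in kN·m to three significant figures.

Tension: T = A_s f_y = 6820 × 500 = 3410000 N.
Try a within the flange: a = T/(0.85 f'_c b_f) = 3410000/(0.85 × 26.4 × 860) = 176.70 mm.
a = 176.70 > h_f = 155 mm: the block extends into the web. Split into flange-overhang and web parts.
C_f = 0.85 f'_c (b_f − b_w) h_f = 0.85 × 26.4 × (860 − 360) × 155 = 1739100 N.
Remaining web compression depth: a_w = (T − C_f)/(0.85 f'_c b_w) = (3410000 − 1739100)/(0.85 × 26.4 × 360) = 206.84 mm.
M_n = C_f(d − h_f/2) + (T − C_f)(d − a_w/2) = 1739100 × (680 − 77.5) + 1670900 × (680 − 103.42) = 1047.81 + 963.41 = 2011.22 × 10⁶ N·mm.
M_n = 2011.22 kN·m.

M_n ≈ 2010 kN·m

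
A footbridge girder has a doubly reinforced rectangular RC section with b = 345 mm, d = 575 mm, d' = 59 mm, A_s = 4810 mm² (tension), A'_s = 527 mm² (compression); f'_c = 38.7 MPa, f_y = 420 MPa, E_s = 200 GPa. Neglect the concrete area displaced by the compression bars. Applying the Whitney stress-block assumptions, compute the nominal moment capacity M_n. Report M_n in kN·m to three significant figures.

M_n ≈ 1010 kN·m

Assume both tension and compression steel yield.
Net tension couple steel: A_s − A'_s = 4283 mm².
a = (A_s − A'_s) f_y / (0.85 f'_c b) = 1798860/(0.85 × 38.7 × 345) = 158.51 mm.
c = a/β₁ = 158.51/0.774 = 204.79 mm; ε'_s = 0.003(c − d')/c = 0.0021 ≥ f_y/E_s = 0.0021, so compression steel does yield.
M_n = (A_s − A'_s) f_y (d − a/2) + A'_s f_y (d − d') = [1798860 × (575 − 79.255) + 221340 × (575 − 59)] × 10⁻⁶ = 891.78 + 114.21 = 1005.99 kN·m.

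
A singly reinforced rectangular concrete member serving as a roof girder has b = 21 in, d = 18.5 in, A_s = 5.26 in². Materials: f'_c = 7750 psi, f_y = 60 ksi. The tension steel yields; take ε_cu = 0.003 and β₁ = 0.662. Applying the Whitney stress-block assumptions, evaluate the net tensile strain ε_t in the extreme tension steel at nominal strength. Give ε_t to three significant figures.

ε_t ≈ 0.0131

a = A_s f_y/(0.85 f'_c b) = 2.281 in.
β₁ = 0.662, so c = a/β₁ = 2.281/0.662 = 3.446 in.
From the linear strain diagram with ε_cu = 0.003: ε_t = 0.003 (d − c)/c = 0.003 × (18.5 − 3.446)/3.446 = 0.0131.
Since ε_t ≥ 0.005, the section is tension-controlled.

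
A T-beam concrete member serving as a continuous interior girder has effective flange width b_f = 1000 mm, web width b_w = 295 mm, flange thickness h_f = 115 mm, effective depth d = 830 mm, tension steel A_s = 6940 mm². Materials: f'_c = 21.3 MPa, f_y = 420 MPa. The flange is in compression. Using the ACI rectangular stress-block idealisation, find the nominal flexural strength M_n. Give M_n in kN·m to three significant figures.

M_n ≈ 2140 kN·m

Tension: T = A_s f_y = 6940 × 420 = 2914800 N.
Try a within the flange: a = T/(0.85 f'_c b_f) = 2914800/(0.85 × 21.3 × 1000) = 160.99 mm.
a = 160.99 > h_f = 115 mm: the block extends into the web. Split into flange-overhang and web parts.
C_f = 0.85 f'_c (b_f − b_w) h_f = 0.85 × 21.3 × (1000 − 295) × 115 = 1467863 N.
Remaining web compression depth: a_w = (T − C_f)/(0.85 f'_c b_w) = (2914800 − 1467863)/(0.85 × 21.3 × 295) = 270.91 mm.
M_n = C_f(d − h_f/2) + (T − C_f)(d − a_w/2) = 1467863 × (830 − 57.5) + 1446937 × (830 − 135.455) = 1133.92 + 1004.96 = 2138.88 × 10⁶ N·mm.
M_n = 2138.88 kN·m.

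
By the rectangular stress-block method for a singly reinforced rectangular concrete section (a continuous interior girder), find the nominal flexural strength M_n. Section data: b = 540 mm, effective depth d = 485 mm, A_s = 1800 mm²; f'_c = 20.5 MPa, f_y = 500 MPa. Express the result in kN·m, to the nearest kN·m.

T = A_s f_y = 1800 × 500 = 900000 N = 900 kN.
From C = T: a = T/(0.85 f'_c b) = 900000/(0.85 × 20.5 × 540) = 95.65 mm.
M_n = T(d − a/2) = 900 kN × (485 − 47.825) mm = 393.46 kN·m.

M_n ≈ 393 kN·m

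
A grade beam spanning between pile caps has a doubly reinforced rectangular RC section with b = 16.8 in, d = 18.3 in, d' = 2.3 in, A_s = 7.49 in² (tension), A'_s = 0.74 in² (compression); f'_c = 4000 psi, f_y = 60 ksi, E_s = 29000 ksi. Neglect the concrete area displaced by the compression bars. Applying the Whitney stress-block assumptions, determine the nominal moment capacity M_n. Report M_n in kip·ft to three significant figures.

M_n ≈ 557 kip·ft

Assume both steels yield.
a = (A_s − A'_s) f_y/(0.85 f'_c b) = (7.49 − 0.74) × 60/(0.85 × 4 × 16.8) = 7.090 in.
c = a/β₁ = 7.090/0.85 = 8.341 in; ε'_s = 0.003(c − d')/c = 0.0022 ≥ ε_y = 0.0021, so the compression steel yields.
M_n = (A_s − A'_s) f_y (d − a/2) + A'_s f_y (d − d') = 405 × (18.3 − 3.545) + 44.4 × (18.3 − 2.3) = 5975.8 + 710.4 = 6686.2 kip·in = 6686.2/12 = 557.18 kip·ft.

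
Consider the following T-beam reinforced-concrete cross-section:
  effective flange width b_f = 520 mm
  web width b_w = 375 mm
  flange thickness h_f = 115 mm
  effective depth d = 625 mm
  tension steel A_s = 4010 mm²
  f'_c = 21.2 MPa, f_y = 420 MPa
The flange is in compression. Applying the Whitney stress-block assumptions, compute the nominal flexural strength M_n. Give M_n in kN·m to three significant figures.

Tension: T = A_s f_y = 4010 × 420 = 1684200 N.
Try a within the flange: a = T/(0.85 f'_c b_f) = 1684200/(0.85 × 21.2 × 520) = 179.74 mm.
a = 179.74 > h_f = 115 mm: the block extends into the web. Split into flange-overhang and web parts.
C_f = 0.85 f'_c (b_f − b_w) h_f = 0.85 × 21.2 × (520 − 375) × 115 = 300484 N.
Remaining web compression depth: a_w = (T − C_f)/(0.85 f'_c b_w) = (1684200 − 300484)/(0.85 × 21.2 × 375) = 204.77 mm.
M_n = C_f(d − h_f/2) + (T − C_f)(d − a_w/2) = 300484 × (625 − 57.5) + 1383716 × (625 − 102.385) = 170.52 + 723.15 = 893.67 × 10⁶ N·mm.
M_n = 893.67 kN·m.

M_n ≈ 894 kN·m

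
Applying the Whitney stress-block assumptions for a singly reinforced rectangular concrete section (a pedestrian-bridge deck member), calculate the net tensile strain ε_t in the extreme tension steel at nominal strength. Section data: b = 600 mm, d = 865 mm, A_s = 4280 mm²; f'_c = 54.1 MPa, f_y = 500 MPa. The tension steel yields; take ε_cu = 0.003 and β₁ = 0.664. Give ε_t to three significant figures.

ε_t ≈ 0.0192

a = A_s f_y/(0.85 f'_c b) = 77.56 mm.
β₁ = 0.664, so c = a/β₁ = 77.56/0.664 = 116.81 mm.
From the linear strain diagram with ε_cu = 0.003: ε_t = 0.003 (d − c)/c = 0.003 × (865 − 116.81)/116.81 = 0.0192.
Since ε_t ≥ 0.005, the section is tension-controlled.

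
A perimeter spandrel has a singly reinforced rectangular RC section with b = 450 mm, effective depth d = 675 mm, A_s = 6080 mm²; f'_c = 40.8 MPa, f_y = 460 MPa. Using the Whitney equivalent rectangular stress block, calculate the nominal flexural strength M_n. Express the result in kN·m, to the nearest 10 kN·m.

M_n ≈ 1640 kN·m

T = A_s f_y = 6080 × 460 = 2796800 N = 2796.8 kN.
From C = T: a = T/(0.85 f'_c b) = 2796800/(0.85 × 40.8 × 450) = 179.21 mm.
M_n = T(d − a/2) = 2796.8 kN × (675 − 89.605) mm = 1637.23 kN·m.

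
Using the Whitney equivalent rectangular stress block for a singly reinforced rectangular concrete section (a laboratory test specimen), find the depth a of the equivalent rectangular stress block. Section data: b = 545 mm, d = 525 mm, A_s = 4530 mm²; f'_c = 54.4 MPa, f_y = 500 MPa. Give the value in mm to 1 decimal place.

a ≈ 89.9 mm

T = A_s f_y = 4530 × 500 = 2265000 N = 2265 kN.
Setting C = 0.85 f'_c a b equal to T: a = 2265000/(0.85 × 54.4 × 545) = 89.9 mm.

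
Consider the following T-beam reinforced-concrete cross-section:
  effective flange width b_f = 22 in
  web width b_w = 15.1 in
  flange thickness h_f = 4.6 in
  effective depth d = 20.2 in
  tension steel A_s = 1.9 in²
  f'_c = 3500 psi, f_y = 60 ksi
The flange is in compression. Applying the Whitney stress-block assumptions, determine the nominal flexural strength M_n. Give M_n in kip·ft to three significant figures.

M_n ≈ 184 kip·ft

Tension: T = A_s f_y = 1.9 × 60 = 114 kips.
Try a within the flange: a = T/(0.85 f'_c b_f) = 114/(0.85 × 3.5 × 22) = 1.742 in.
Since a = 1.742 ≤ h_f = 4.6 in, the stress block lies entirely in the flange; analyse as a rectangular beam of width b_f.
M_n = T(d − a/2) = 114 × (20.2 − 0.871) = 2203.5 kip·in.
M_n = 2203.5/12 = 183.63 kip·ft.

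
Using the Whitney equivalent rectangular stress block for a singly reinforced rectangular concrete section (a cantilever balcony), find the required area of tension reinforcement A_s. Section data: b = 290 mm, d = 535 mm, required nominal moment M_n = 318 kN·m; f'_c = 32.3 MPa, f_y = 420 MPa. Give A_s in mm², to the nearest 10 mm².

A_s ≈ 1530 mm²

With M_n = 0.85 f'_c a b (d − a/2), solve the quadratic for a:
a = d − √(d² − 2M_n/(0.85 f'_c b)) = 535 − √(535² − 2 × 318×10⁶/(0.85 × 32.3 × 290)) = 80.75 mm.
A_s = 0.85 f'_c a b / f_y = 0.85 × 32.3 × 80.75 × 290 / 420 = 1530.8 mm².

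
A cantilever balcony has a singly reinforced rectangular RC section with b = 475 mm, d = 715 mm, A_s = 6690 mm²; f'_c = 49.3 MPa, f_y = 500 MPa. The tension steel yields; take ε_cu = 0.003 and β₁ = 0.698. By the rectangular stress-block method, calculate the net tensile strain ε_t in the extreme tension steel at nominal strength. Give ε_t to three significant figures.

ε_t ≈ 0.00591

a = A_s f_y/(0.85 f'_c b) = 168.05 mm.
β₁ = 0.698, so c = a/β₁ = 168.05/0.698 = 240.76 mm.
From the linear strain diagram with ε_cu = 0.003: ε_t = 0.003 (d − c)/c = 0.003 × (715 − 240.76)/240.76 = 0.00591.
Since ε_t ≥ 0.005, the section is tension-controlled.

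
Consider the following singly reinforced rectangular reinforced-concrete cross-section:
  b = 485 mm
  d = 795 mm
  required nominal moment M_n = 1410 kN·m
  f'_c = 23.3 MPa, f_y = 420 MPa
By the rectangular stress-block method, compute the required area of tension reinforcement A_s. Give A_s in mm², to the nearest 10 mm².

A_s ≈ 4880 mm²

With M_n = 0.85 f'_c a b (d − a/2), solve the quadratic for a:
a = d − √(d² − 2M_n/(0.85 f'_c b)) = 795 − √(795² − 2 × 1410×10⁶/(0.85 × 23.3 × 485)) = 213.24 mm.
A_s = 0.85 f'_c a b / f_y = 0.85 × 23.3 × 213.24 × 485 / 420 = 4876.8 mm².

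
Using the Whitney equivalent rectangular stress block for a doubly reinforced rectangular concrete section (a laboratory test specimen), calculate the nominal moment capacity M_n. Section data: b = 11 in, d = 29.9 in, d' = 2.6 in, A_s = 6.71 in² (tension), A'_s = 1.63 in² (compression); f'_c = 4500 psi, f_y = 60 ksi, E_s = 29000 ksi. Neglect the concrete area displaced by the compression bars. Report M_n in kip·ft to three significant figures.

Assume both steels yield.
a = (A_s − A'_s) f_y/(0.85 f'_c b) = (6.71 − 1.63) × 60/(0.85 × 4.5 × 11) = 7.244 in.
c = a/β₁ = 7.244/0.825 = 8.781 in; ε'_s = 0.003(c − d')/c = 0.0021 ≥ ε_y = 0.0021, so the compression steel yields.
M_n = (A_s − A'_s) f_y (d − a/2) + A'_s f_y (d − d') = 304.8 × (29.9 − 3.622) + 97.8 × (29.9 − 2.6) = 8009.5 + 2669.9 = 10679.4 kip·in = 10679.4/12 = 889.95 kip·ft.

M_n ≈ 890 kip·ft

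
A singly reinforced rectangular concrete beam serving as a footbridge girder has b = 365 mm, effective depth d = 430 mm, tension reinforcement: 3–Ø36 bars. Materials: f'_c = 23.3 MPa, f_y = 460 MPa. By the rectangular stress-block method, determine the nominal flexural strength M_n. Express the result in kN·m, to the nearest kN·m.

M_n ≈ 468 kN·m

A_s = 3 × 1018 = 3054 mm².
T = A_s f_y = 3054 × 460 = 1404840 N = 1404.84 kN.
From C = T: a = T/(0.85 f'_c b) = 1404840/(0.85 × 23.3 × 365) = 194.34 mm.
M_n = T(d − a/2) = 1404.84 kN × (430 − 97.17) mm = 467.57 kN·m.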